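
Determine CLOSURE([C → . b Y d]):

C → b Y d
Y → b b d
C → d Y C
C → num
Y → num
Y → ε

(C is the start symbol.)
To compute CLOSURE, for each item [A → α.Bβ] where B is a non-terminal, add [B → .γ] for all productions B → γ; repeat for the newly added items until nothing changes.

Start with: [C → . b Y d]
The dot precedes the terminal b, so nothing is added.

CLOSURE = { [C → . b Y d] }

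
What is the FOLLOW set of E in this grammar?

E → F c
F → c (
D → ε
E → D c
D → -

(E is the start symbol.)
To compute FOLLOW(E), find every occurrence of E on a right-hand side N → α E β: add FIRST(β) \ {ε}, and if β is empty or nullable also add FOLLOW(N). Iterate to a fixed point.

E is the start symbol, so $ ∈ FOLLOW(E).
E does not occur on any right-hand side.

Taking the union: FOLLOW(E) = { $ }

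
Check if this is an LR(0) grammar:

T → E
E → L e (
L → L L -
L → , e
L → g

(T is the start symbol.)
Yes, the grammar is LR(0)

A grammar is LR(0) if no state in the canonical LR(0) collection has:
  - both a shift item (dot before a terminal) and a complete item (shift-reduce conflict), or
  - two or more complete items (reduce-reduce conflict; the accept item [T' → T .] counts as a complete item here).

Augment with T' → T and build the canonical LR(0) collection (I0 = CLOSURE({[T' → . T]}), then GOTO on every symbol after a dot until no new states appear). It has 11 states:
  I0: { [E → . L e (], [L → . , e], [L → . L L -], [L → . g], [T → . E], [T' → . T] }  — shift
  I1: { [L → , . e] }  — shift
  I2: { [T → E .] }  — reduce
  I3: { [E → L . e (], [L → . , e], [L → . L L -], [L → . g], [L → L . L -] }  — shift
  I4: { [T' → T .] }  — accept
  I5: { [L → g .] }  — reduce
  I6: { [L → . , e], [L → . L L -], [L → . g], [L → L . L -], [L → L L . -] }  — shift
  I7: { [E → L e . (] }  — shift
  I8: { [E → L e ( .] }  — reduce
  I9: { [L → L L - .] }  — reduce
  I10: { [L → , e .] }  — reduce

Every state is either a pure shift/goto state or contains exactly one complete item and nothing to shift — no conflicts. The grammar is LR(0).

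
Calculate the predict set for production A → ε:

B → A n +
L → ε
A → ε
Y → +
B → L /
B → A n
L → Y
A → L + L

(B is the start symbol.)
{ 'n' }

PREDICT(A → ε) = (FIRST(RHS) \ {ε}) ∪ (FOLLOW(A) if ε ∈ FIRST(RHS), i.e. RHS ⇒* ε)
The right-hand side is ε (FIRST(ε) = { ε }), so the predict set is FOLLOW(A) = { 'n' }
PREDICT(A → ε) = { 'n' }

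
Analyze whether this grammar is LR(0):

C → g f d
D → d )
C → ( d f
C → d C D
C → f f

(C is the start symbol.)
A grammar is LR(0) if no state in the canonical LR(0) collection has:
  - both a shift item (dot before a terminal) and a complete item (shift-reduce conflict), or
  - two or more complete items (reduce-reduce conflict; the accept item [C' → C .] counts as a complete item here).

Augment with C' → C and build the canonical LR(0) collection (I0 = CLOSURE({[C' → . C]}), then GOTO on every symbol after a dot until no new states appear). It has 15 states:
  I0: { [C → . ( d f], [C → . d C D], [C → . f f], [C → . g f d], [C' → . C] }  — shift
  I1: { [C → ( . d f] }  — shift
  I2: { [C' → C .] }  — accept
  I3: { [C → . ( d f], [C → . d C D], [C → . f f], [C → . g f d], [C → d . C D] }  — shift
  I4: { [C → f . f] }  — shift
  I5: { [C → g . f d] }  — shift
  I6: { [C → g f . d] }  — shift
  I7: { [C → g f d .] }  — reduce
  I8: { [C → f f .] }  — reduce
  I9: { [C → d C . D], [D → . d )] }  — shift
  I10: { [C → d C D .] }  — reduce
  I11: { [D → d . )] }  — shift
  I12: { [D → d ) .] }  — reduce
  I13: { [C → ( d . f] }  — shift
  I14: { [C → ( d f .] }  — reduce

Every state is either a pure shift/goto state or contains exactly one complete item and nothing to shift — no conflicts. The grammar is LR(0).

Answer: Yes, the grammar is LR(0)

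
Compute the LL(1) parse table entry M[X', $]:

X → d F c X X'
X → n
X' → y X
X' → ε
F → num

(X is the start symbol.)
To find M[X', $], we find productions for X' where $ is in the predict set (PREDICT(N → α) = (FIRST(α) \ {ε}) ∪ (FOLLOW(N) if α ⇒* ε)).

Relevant sets:
  FOLLOW(X') = { $, 'y' }

X' → y X: PREDICT = { 'y' }
X' → ε: PREDICT = { $, 'y' }
  $ is in predict set, so this production goes in M[X', $]

M[X', $] = X' → ε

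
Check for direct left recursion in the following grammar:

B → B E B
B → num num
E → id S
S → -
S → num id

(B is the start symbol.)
Direct left recursion occurs when N → N α for some non-terminal N (the right-hand side begins with the left-hand side itself).

B → B E B: LEFT RECURSIVE (starts with B)
B → num num: starts with num
E → id S: starts with id
S → -: starts with '-'
S → num id: starts with num

The grammar has direct left recursion on: B.

Answer: Yes, B is left-recursive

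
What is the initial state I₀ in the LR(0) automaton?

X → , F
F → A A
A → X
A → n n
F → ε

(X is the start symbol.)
First, augment the grammar with X' → X
I₀ = CLOSURE({ [X' → . X] }):
  [X' → . X] has the dot before X: add [X → . , F]
No further items can be added.

I₀ = { [X → . , F], [X' → . X] }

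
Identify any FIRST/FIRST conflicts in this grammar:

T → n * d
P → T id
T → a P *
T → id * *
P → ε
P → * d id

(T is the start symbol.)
No FIRST/FIRST conflicts.

FIRST sets of the non-terminals at (or reachable through a nullable prefix from) the front of some alternative:
  FIRST(T) = { 'a', 'id', 'n' }

Productions for T:
  T → n * d: FIRST = { 'n' }
  T → a P *: FIRST = { 'a' }
  T → id * *: FIRST = { 'id' }
Productions for P:
  P → T id: FIRST = { 'a', 'id', 'n' }
  P → ε: FIRST = { ε }
  P → * d id: FIRST = { '*' }

All alternatives of each non-terminal have pairwise disjoint FIRST sets.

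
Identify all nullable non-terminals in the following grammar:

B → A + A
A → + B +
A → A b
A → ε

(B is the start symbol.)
A non-terminal is nullable if it can derive ε (the empty string): either it has an ε-production, or it has a production whose right-hand side consists entirely of nullable non-terminals.

ε-productions: A → ε
So A is immediately nullable.
No further non-terminal can be added: every production for the remaining non-terminals contains a terminal or a non-nullable non-terminal.
Nullable = { 'A' }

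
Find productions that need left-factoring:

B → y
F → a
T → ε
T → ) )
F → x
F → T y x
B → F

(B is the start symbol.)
No, left-factoring is not needed

Left-factoring is needed when two productions for the same non-terminal
share a common prefix on the right-hand side.

Productions for B:
  B → y
  B → F
Productions for F:
  F → a
  F → x
  F → T y x
Productions for T:
  T → ε
  T → ) )

No common prefixes found.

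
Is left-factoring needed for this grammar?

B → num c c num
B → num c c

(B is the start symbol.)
Yes, B has productions with common prefix 'num c c'

Left-factoring is needed when two productions for the same non-terminal
share a common prefix on the right-hand side.

Productions for B:
  B → num c c num
  B → num c c

Found common prefix 'num c c' in productions for B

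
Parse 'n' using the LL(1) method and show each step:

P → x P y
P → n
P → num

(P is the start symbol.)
Stack is shown with the top on the left.

Stack  Input  Action
--------------------
P $    n $    output P → n
n $    n $    match 'n'
$      $      accept

The string is accepted.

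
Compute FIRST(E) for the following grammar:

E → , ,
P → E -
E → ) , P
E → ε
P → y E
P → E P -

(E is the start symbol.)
To compute FIRST(E), examine every production with E on the left-hand side, reading each right-hand side left to right until a non-nullable symbol is reached.

From E → , ,:
  - ',' is a terminal: add ',' and stop
From E → ) , P:
  - ')' is a terminal: add ')' and stop
From E → ε:
  - ε-production, so ε ∈ FIRST(E)

Collecting: FIRST(E) = { ')', ',', ε }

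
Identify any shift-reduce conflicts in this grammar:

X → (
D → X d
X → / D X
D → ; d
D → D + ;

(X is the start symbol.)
No shift-reduce conflicts

A shift-reduce conflict occurs when an LR(0) state has both:
  - a complete (reduce) item [A → α .] (dot at the end), and
  - a shift item [B → β . c γ] (dot before a terminal).

Augment with X' → X and build the canonical LR(0) collection (I0 = CLOSURE({[X' → . X]}), then GOTO on every symbol after a dot until no new states appear). It has 12 states:
  I0: { [X → . (], [X → . / D X], [X' → . X] }  — shift
  I1: { [X → ( .] }  — reduce
  I2: { [D → . ; d], [D → . D + ;], [D → . X d], [X → . (], [X → . / D X], [X → / . D X] }  — shift
  I3: { [X' → X .] }  — accept
  I4: { [D → ; . d] }  — shift
  I5: { [D → D . + ;], [X → . (], [X → . / D X], [X → / D . X] }  — shift
  I6: { [D → X . d] }  — shift
  I7: { [D → X d .] }  — reduce
  I8: { [D → D + . ;] }  — shift
  I9: { [X → / D X .] }  — reduce
  I10: { [D → D + ; .] }  — reduce
  I11: { [D → ; d .] }  — reduce

No state contains both a complete item and a shift item.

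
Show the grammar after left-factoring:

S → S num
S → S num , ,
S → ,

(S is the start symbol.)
Left-factoring transforms A → αβ₁ | αβ₂ into A → αA' and A' → β₁ | β₂
(α is the longest common prefix among the alternatives). Repeat until
no nonterminal has two alternatives with a common prefix.

Round 1: S has alternatives sharing prefix 'S num'. Introduce S': S → S num S'
  Add: S' → ε
  Add: S' → , ,

No remaining common prefixes — done.

Resulting grammar:
S → S num S'
S' → ε
S' → , ,
S → ,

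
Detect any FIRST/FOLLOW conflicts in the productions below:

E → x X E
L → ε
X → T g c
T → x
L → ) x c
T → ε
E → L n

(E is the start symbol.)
No FIRST/FOLLOW conflicts.

A FIRST/FOLLOW conflict occurs when a non-terminal N has a nullable alternative N → β (β ⇒* ε) and another alternative N → α with FIRST(α) ∩ FOLLOW(N) ≠ ∅: on such a lookahead the parser cannot decide between expanding α and letting N vanish via β.

Nullable non-terminals: L, T.

L: nullable alternative(s) L → ε; FOLLOW(L) = { 'n' }
  L → ε: FIRST \ {ε} = { } — this is the only nullable alternative, skip
  L → ) x c: FIRST \ {ε} = { ')' } — disjoint from FOLLOW(L)

T: nullable alternative(s) T → ε; FOLLOW(T) = { 'g' }
  T → x: FIRST \ {ε} = { 'x' } — disjoint from FOLLOW(T)
  T → ε: FIRST \ {ε} = { } — this is the only nullable alternative, skip

E, X have no nullable alternative, so no FIRST/FOLLOW check is needed there.

No FIRST/FOLLOW conflicts found.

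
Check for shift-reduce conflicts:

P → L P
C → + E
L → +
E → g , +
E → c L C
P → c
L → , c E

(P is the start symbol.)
No shift-reduce conflicts

A shift-reduce conflict occurs when an LR(0) state has both:
  - a complete (reduce) item [A → α .] (dot at the end), and
  - a shift item [B → β . c γ] (dot before a terminal).

Augment with P' → P and build the canonical LR(0) collection (I0 = CLOSURE({[P' → . P]}), then GOTO on every symbol after a dot until no new states appear). It has 17 states:
  I0: { [L → . +], [L → . , c E], [P → . L P], [P → . c], [P' → . P] }  — shift
  I1: { [L → + .] }  — reduce
  I2: { [L → , . c E] }  — shift
  I3: { [L → . +], [L → . , c E], [P → . L P], [P → . c], [P → L . P] }  — shift
  I4: { [P' → P .] }  — accept
  I5: { [P → c .] }  — reduce
  I6: { [P → L P .] }  — reduce
  I7: { [E → . c L C], [E → . g , +], [L → , c . E] }  — shift
  I8: { [L → , c E .] }  — reduce
  I9: { [E → c . L C], [L → . +], [L → . , c E] }  — shift
  I10: { [E → g . , +] }  — shift
  I11: { [E → g , . +] }  — shift
  I12: { [E → g , + .] }  — reduce
  I13: { [C → . + E], [E → c L . C] }  — shift
  I14: { [C → + . E], [E → . c L C], [E → . g , +] }  — shift
  I15: { [E → c L C .] }  — reduce
  I16: { [C → + E .] }  — reduce

No state contains both a complete item and a shift item.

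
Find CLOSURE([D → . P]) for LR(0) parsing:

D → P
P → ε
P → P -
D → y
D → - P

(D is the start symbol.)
{ [D → . P], [P → . P -], [P → .] }

To compute CLOSURE, for each item [A → α.Bβ] where B is a non-terminal, add [B → .γ] for all productions B → γ; repeat for the newly added items until nothing changes.

Start with: [D → . P]
  [D → . P] has the dot before P: add [P → .], [P → . P -]
No further items can be added.

CLOSURE = { [D → . P], [P → . P -], [P → .] }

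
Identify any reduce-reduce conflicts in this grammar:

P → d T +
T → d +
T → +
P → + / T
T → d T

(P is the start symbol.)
A reduce-reduce conflict occurs when an LR(0) state has two complete items [A → α .] and [B → β .] — both call for a reduction, and with no lookahead the parser cannot choose between them.

Augment with P' → P and build the canonical LR(0) collection (I0 = CLOSURE({[P' → . P]}), then GOTO on every symbol after a dot until no new states appear). It has 12 states:
  I0: { [P → . + / T], [P → . d T +], [P' → . P] }  — shift
  I1: { [P → + . / T] }  — shift
  I2: { [P' → P .] }  — accept
  I3: { [P → d . T +], [T → . +], [T → . d +], [T → . d T] }  — shift
  I4: { [T → + .] }  — reduce
  I5: { [P → d T . +] }  — shift
  I6: { [T → . +], [T → . d +], [T → . d T], [T → d . +], [T → d . T] }  — shift
  I7: { [T → + .], [T → d + .] }  — 2 reduces
  I8: { [T → d T .] }  — reduce
  I9: { [P → d T + .] }  — reduce
  I10: { [P → + / . T], [T → . +], [T → . d +], [T → . d T] }  — shift
  I11: { [P → + / T .] }  — reduce

I7 contains complete items [T → + .], [T → d + .] — reduce-reduce conflict.

Answer: Yes — I7: [T → + .] vs [T → d + .]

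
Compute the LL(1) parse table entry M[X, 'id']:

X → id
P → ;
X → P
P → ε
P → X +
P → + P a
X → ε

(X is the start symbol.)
To find M[X, 'id'], we find productions for X where 'id' is in the predict set (PREDICT(N → α) = (FIRST(α) \ {ε}) ∪ (FOLLOW(N) if α ⇒* ε)).

Relevant sets:
  FIRST(P) = { '+', ';', 'id', ε }
  FOLLOW(X) = { $, '+' }

X → id: PREDICT = { 'id' }
  'id' is in predict set, so this production goes in M[X, 'id']
X → P: PREDICT = { $, '+', ';', 'id' }
  'id' is in predict set, so this production goes in M[X, 'id']
X → ε: PREDICT = { $, '+' }

M[X, 'id'] = X → id, X → P  (a multiply-defined cell — the grammar is not LL(1))

Answer: X → id, X → P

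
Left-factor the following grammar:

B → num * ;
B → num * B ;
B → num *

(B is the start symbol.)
Left-factoring transforms A → αβ₁ | αβ₂ into A → αA' and A' → β₁ | β₂
(α is the longest common prefix among the alternatives). Repeat until
no nonterminal has two alternatives with a common prefix.

Round 1: B has alternatives sharing prefix 'num *'. Introduce B': B → num * B'
  Add: B' → ;
  Add: B' → B ;
  Add: B' → ε

No remaining common prefixes — done.

Resulting grammar:
B → num * B'
B' → ;
B' → B ;
B' → ε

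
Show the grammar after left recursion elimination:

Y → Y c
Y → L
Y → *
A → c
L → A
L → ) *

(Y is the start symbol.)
Y is directly left-recursive. The standard transformation for
  A → A α₁ | ... | A α_m | β₁ | ... | β_n
is
  A  → β₁ A' | ... | β_n A'
  A' → α₁ A' | ... | α_m A' | ε

Y → L becomes Y → L Y'
Y → * becomes Y → * Y'
Y → Y c becomes Y' → c Y'
Add Y' → ε

Productions for other non-terminals are unchanged:
  A → c
  L → A
  L → ) *

Resulting grammar:
Y → L Y'
Y → * Y'
Y' → c Y'
Y' → ε
A → c
L → A
L → ) *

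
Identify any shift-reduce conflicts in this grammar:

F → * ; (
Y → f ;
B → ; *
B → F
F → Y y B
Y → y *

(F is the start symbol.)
A shift-reduce conflict occurs when an LR(0) state has both:
  - a complete (reduce) item [A → α .] (dot at the end), and
  - a shift item [B → β . c γ] (dot before a terminal).

Augment with F' → F and build the canonical LR(0) collection (I0 = CLOSURE({[F' → . F]}), then GOTO on every symbol after a dot until no new states appear). It has 15 states:
  I0: { [F → . * ; (], [F → . Y y B], [F' → . F], [Y → . f ;], [Y → . y *] }  — shift
  I1: { [F → * . ; (] }  — shift
  I2: { [F' → F .] }  — accept
  I3: { [F → Y . y B] }  — shift
  I4: { [Y → f . ;] }  — shift
  I5: { [Y → y . *] }  — shift
  I6: { [Y → y * .] }  — reduce
  I7: { [Y → f ; .] }  — reduce
  I8: { [B → . ; *], [B → . F], [F → . * ; (], [F → . Y y B], [F → Y y . B], [Y → . f ;], [Y → . y *] }  — shift
  I9: { [B → ; . *] }  — shift
  I10: { [F → Y y B .] }  — reduce
  I11: { [B → F .] }  — reduce
  I12: { [B → ; * .] }  — reduce
  I13: { [F → * ; . (] }  — shift
  I14: { [F → * ; ( .] }  — reduce

No state contains both a complete item and a shift item.

Answer: No shift-reduce conflicts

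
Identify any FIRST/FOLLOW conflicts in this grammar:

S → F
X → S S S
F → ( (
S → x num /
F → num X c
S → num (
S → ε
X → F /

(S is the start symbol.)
Yes. S → F with FOLLOW(S) on { '(', 'num' }; S → x num '/' with FOLLOW(S) on { 'x' }; S → num '(' with FOLLOW(S) on { 'num' }

A FIRST/FOLLOW conflict occurs when a non-terminal N has a nullable alternative N → β (β ⇒* ε) and another alternative N → α with FIRST(α) ∩ FOLLOW(N) ≠ ∅: on such a lookahead the parser cannot decide between expanding α and letting N vanish via β.

Nullable non-terminals: S, X.
FIRST sets used below: FIRST(F) = { '(', 'num' }, FIRST(S) = { '(', 'num', 'x', ε }

S: nullable alternative(s) S → ε; FOLLOW(S) = { $, '(', 'c', 'num', 'x' }
  S → F: FIRST \ {ε} = { '(', 'num' } — overlaps FOLLOW(S) on { '(', 'num' }: CONFLICT
  S → x num /: FIRST \ {ε} = { 'x' } — overlaps FOLLOW(S) on { 'x' }: CONFLICT
  S → num (: FIRST \ {ε} = { 'num' } — overlaps FOLLOW(S) on { 'num' }: CONFLICT
  S → ε: FIRST \ {ε} = { } — this is the only nullable alternative, skip

X: nullable alternative(s) X → S S S; FOLLOW(X) = { 'c' }
  X → S S S: FIRST \ {ε} = { '(', 'num', 'x' } — this is the only nullable alternative, skip
  X → F /: FIRST \ {ε} = { '(', 'num' } — disjoint from FOLLOW(X)

F has no nullable alternative, so no FIRST/FOLLOW check is needed there.

So the grammar has 3 FIRST/FOLLOW conflicts (marked CONFLICT above).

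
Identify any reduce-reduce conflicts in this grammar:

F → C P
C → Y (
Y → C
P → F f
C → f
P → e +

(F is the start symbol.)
Augment with F' → F and build the canonical LR(0) collection (I0 = CLOSURE({[F' → . F]}), then GOTO on every symbol after a dot until no new states appear). It has 11 states:
  I0: { [C → . Y (], [C → . f], [F → . C P], [F' → . F], [Y → . C] }  — shift
  I1: { [C → . Y (], [C → . f], [F → . C P], [F → C . P], [P → . F f], [P → . e +], [Y → . C], [Y → C .] }  — shift, reduce
  I2: { [F' → F .] }  — accept
  I3: { [C → Y . (] }  — shift
  I4: { [C → f .] }  — reduce
  I5: { [C → Y ( .] }  — reduce
  I6: { [P → F . f] }  — shift
  I7: { [F → C P .] }  — reduce
  I8: { [P → e . +] }  — shift
  I9: { [P → e + .] }  — reduce
  I10: { [P → F f .] }  — reduce

No state contains more than one complete item.

Answer: No reduce-reduce conflicts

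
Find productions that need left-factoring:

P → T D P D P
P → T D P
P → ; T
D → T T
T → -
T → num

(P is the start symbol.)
Yes, P has productions with common prefix 'T D P'

Left-factoring is needed when two productions for the same non-terminal
share a common prefix on the right-hand side.

Productions for P:
  P → T D P D P
  P → T D P
  P → ; T
Productions for T:
  T → -
  T → num

Found common prefix 'T D P' in productions for P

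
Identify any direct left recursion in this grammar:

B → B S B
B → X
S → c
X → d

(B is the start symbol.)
Yes, B is left-recursive

B → B S B: LEFT RECURSIVE (starts with B)
B → X: starts with X
S → c: starts with c
X → d: starts with d

The grammar has direct left recursion on: B.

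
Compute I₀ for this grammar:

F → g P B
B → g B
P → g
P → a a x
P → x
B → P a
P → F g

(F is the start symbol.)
{ [F → . g P B], [F' → . F] }

First, augment the grammar with F' → F
I₀ = CLOSURE({ [F' → . F] }):
  [F' → . F] has the dot before F: add [F → . g P B]
No further items can be added.

I₀ = { [F → . g P B], [F' → . F] }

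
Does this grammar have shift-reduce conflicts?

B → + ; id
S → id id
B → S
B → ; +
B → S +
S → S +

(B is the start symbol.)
Augment with B' → B and build the canonical LR(0) collection (I0 = CLOSURE({[B' → . B]}), then GOTO on every symbol after a dot until no new states appear). It has 11 states:
  I0: { [B → . + ; id], [B → . ; +], [B → . S +], [B → . S], [B' → . B], [S → . S +], [S → . id id] }  — shift
  I1: { [B → + . ; id] }  — shift
  I2: { [B → ; . +] }  — shift
  I3: { [B' → B .] }  — accept
  I4: { [B → S . +], [B → S .], [S → S . +] }  — shift, reduce
  I5: { [S → id . id] }  — shift
  I6: { [S → id id .] }  — reduce
  I7: { [B → S + .], [S → S + .] }  — 2 reduces
  I8: { [B → ; + .] }  — reduce
  I9: { [B → + ; . id] }  — shift
  I10: { [B → + ; id .] }  — reduce

I4 contains reduce item [B → S .] and shift items [B → S . +], [S → S . +] — shift-reduce conflict.

Answer: Yes — I4: [B → S .] vs [B → S . +]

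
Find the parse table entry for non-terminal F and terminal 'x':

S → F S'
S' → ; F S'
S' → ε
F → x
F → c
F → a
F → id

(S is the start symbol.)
F → x

To find M[F, 'x'], we find productions for F where 'x' is in the predict set (PREDICT(N → α) = (FIRST(α) \ {ε}) ∪ (FOLLOW(N) if α ⇒* ε)).

F → x: PREDICT = { 'x' }
  'x' is in predict set, so this production goes in M[F, 'x']
F → c: PREDICT = { 'c' }
F → a: PREDICT = { 'a' }
F → id: PREDICT = { 'id' }

M[F, 'x'] = F → x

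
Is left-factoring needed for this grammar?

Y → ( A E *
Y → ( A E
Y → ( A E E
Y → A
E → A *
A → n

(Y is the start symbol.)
Yes, Y has productions with common prefix '( A E'

Left-factoring is needed when two productions for the same non-terminal
share a common prefix on the right-hand side.

Productions for Y:
  Y → ( A E *
  Y → ( A E
  Y → ( A E E
  Y → A

Found common prefix '( A E' in productions for Y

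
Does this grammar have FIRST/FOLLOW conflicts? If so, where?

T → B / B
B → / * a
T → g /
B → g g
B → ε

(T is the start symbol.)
A FIRST/FOLLOW conflict occurs when a non-terminal N has a nullable alternative N → β (β ⇒* ε) and another alternative N → α with FIRST(α) ∩ FOLLOW(N) ≠ ∅: on such a lookahead the parser cannot decide between expanding α and letting N vanish via β.

Nullable non-terminals: B.

B: nullable alternative(s) B → ε; FOLLOW(B) = { $, '/' }
  B → / * a: FIRST \ {ε} = { '/' } — overlaps FOLLOW(B) on { '/' }: CONFLICT
  B → g g: FIRST \ {ε} = { 'g' } — disjoint from FOLLOW(B)
  B → ε: FIRST \ {ε} = { } — this is the only nullable alternative, skip

T has no nullable alternative, so no FIRST/FOLLOW check is needed there.

So the grammar has 1 FIRST/FOLLOW conflict (marked CONFLICT above).

Answer: Yes. B → '/' '*' a with FOLLOW(B) on { '/' }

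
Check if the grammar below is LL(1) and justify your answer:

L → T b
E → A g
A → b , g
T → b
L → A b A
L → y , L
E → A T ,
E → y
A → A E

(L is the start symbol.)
A grammar is LL(1) if for each non-terminal N with multiple productions, the predict sets of those productions are pairwise disjoint, where PREDICT(N → α) = (FIRST(α) \ {ε}) ∪ (FOLLOW(N) if α ⇒* ε).

Relevant sets:
  FIRST(T) = { 'b' }
  FIRST(A) = { 'b' }

For L:
  PREDICT(L → T b) = { 'b' }
  PREDICT(L → A b A) = { 'b' }
  PREDICT(L → y ',' L) = { 'y' }
For E:
  PREDICT(E → A g) = { 'b' }
  PREDICT(E → A T ',') = { 'b' }
  PREDICT(E → y) = { 'y' }
For A:
  PREDICT(A → b ',' g) = { 'b' }
  PREDICT(A → A E) = { 'b' }
T has a single production, so nothing to check there.

Conflict found: Predict set conflict for L: { 'b' }
The grammar is NOT LL(1).

Answer: No. Predict set conflict for L: { 'b' }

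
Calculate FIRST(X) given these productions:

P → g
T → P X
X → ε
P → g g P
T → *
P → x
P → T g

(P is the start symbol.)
{ ε }

From X → ε:
  - ε-production, so ε ∈ FIRST(X)

Collecting: FIRST(X) = { ε }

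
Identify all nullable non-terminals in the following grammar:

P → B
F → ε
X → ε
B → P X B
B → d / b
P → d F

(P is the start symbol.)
{ 'F', 'X' }

A non-terminal is nullable if it can derive ε (the empty string): either it has an ε-production, or it has a production whose right-hand side consists entirely of nullable non-terminals.

ε-productions: F → ε, X → ε
So F, X are immediately nullable.
No further non-terminal can be added: every production for the remaining non-terminals contains a terminal or a non-nullable non-terminal.
Nullable = { 'F', 'X' }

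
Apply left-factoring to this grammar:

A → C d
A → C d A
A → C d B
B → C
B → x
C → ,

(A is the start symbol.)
Left-factoring transforms A → αβ₁ | αβ₂ into A → αA' and A' → β₁ | β₂
(α is the longest common prefix among the alternatives). Repeat until
no nonterminal has two alternatives with a common prefix.

Round 1: A has alternatives sharing prefix 'C d'. Introduce A': A → C d A'
  Add: A' → ε
  Add: A' → A
  Add: A' → B

No remaining common prefixes — done.

Resulting grammar:
A → C d A'
A' → ε
A' → A
A' → B
B → C
B → x
C → ,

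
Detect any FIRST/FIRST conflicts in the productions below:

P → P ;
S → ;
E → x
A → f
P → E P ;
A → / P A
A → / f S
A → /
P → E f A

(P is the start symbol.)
Yes. P → P ';' / P → E P ';' on { 'x' }; P → P ';' / P → E f A on { 'x' }; P → E P ';' / P → E f A on { 'x' }; A → '/' P A / A → '/' f S on { '/' }; A → '/' P A / A → '/' on { '/' }; A → '/' f S / A → '/' on { '/' }

A FIRST/FIRST conflict occurs when two productions N → α and N → β for the same non-terminal have FIRST(α) ∩ FIRST(β) ≠ ∅ (with ε ∈ FIRST of a nullable right-hand side, so two nullable alternatives also conflict).

FIRST sets of the non-terminals at (or reachable through a nullable prefix from) the front of some alternative:
  FIRST(P) = { 'x' }
  FIRST(E) = { 'x' }

Productions for P:
  P → P ;: FIRST = { 'x' }
  P → E P ;: FIRST = { 'x' }
  P → E f A: FIRST = { 'x' }
Productions for A:
  A → f: FIRST = { 'f' }
  A → / P A: FIRST = { '/' }
  A → / f S: FIRST = { '/' }
  A → /: FIRST = { '/' }
S, E have only one production, so no FIRST/FIRST conflict is possible there.

Conflict for P: P → P ; and P → E P ;
  Overlap: { 'x' }
Conflict for P: P → P ; and P → E f A
  Overlap: { 'x' }
Conflict for P: P → E P ; and P → E f A
  Overlap: { 'x' }
Conflict for A: A → / P A and A → / f S
  Overlap: { '/' }
Conflict for A: A → / P A and A → /
  Overlap: { '/' }
Conflict for A: A → / f S and A → /
  Overlap: { '/' }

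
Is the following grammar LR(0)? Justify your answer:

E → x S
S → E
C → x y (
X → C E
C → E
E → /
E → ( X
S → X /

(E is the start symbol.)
Augment with E' → E and build the canonical LR(0) collection (I0 = CLOSURE({[E' → . E]}), then GOTO on every symbol after a dot until no new states appear). It has 16 states:
  I0: { [E → . ( X], [E → . /], [E → . x S], [E' → . E] }  — shift
  I1: { [C → . E], [C → . x y (], [E → ( . X], [E → . ( X], [E → . /], [E → . x S], [X → . C E] }  — shift
  I2: { [E → / .] }  — reduce
  I3: { [E' → E .] }  — accept
  I4: { [C → . E], [C → . x y (], [E → . ( X], [E → . /], [E → . x S], [E → x . S], [S → . E], [S → . X /], [X → . C E] }  — shift
  I5: { [E → . ( X], [E → . /], [E → . x S], [X → C . E] }  — shift
  I6: { [C → E .], [S → E .] }  — 2 reduces
  I7: { [E → x S .] }  — reduce
  I8: { [S → X . /] }  — shift
  I9: { [C → . E], [C → . x y (], [C → x . y (], [E → . ( X], [E → . /], [E → . x S], [E → x . S], [S → . E], [S → . X /], [X → . C E] }  — shift
  I10: { [C → x y . (] }  — shift
  I11: { [C → x y ( .] }  — reduce
  I12: { [S → X / .] }  — reduce
  I13: { [X → C E .] }  — reduce
  I14: { [C → E .] }  — reduce
  I15: { [E → ( X .] }  — reduce

Conflict in state I6:
  Reduce-reduce conflict: [C → E .] and [S → E .]
So the grammar is NOT LR(0).

Answer: No. Reduce-reduce conflict: [C → E .] and [S → E .]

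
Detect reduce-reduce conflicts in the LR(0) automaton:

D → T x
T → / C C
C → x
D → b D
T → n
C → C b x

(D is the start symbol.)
No reduce-reduce conflicts

Augment with D' → D and build the canonical LR(0) collection (I0 = CLOSURE({[D' → . D]}), then GOTO on every symbol after a dot until no new states appear). It has 13 states:
  I0: { [D → . T x], [D → . b D], [D' → . D], [T → . / C C], [T → . n] }  — shift
  I1: { [C → . C b x], [C → . x], [T → / . C C] }  — shift
  I2: { [D' → D .] }  — accept
  I3: { [D → T . x] }  — shift
  I4: { [D → . T x], [D → . b D], [D → b . D], [T → . / C C], [T → . n] }  — shift
  I5: { [T → n .] }  — reduce
  I6: { [D → b D .] }  — reduce
  I7: { [D → T x .] }  — reduce
  I8: { [C → . C b x], [C → . x], [C → C . b x], [T → / C . C] }  — shift
  I9: { [C → x .] }  — reduce
  I10: { [C → C . b x], [T → / C C .] }  — shift, reduce
  I11: { [C → C b . x] }  — shift
  I12: { [C → C b x .] }  — reduce

No state contains more than one complete item.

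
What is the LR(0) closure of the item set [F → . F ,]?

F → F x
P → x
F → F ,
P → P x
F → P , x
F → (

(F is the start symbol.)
{ [F → . (], [F → . F ,], [F → . F x], [F → . P , x], [P → . P x], [P → . x] }

To compute CLOSURE, for each item [A → α.Bβ] where B is a non-terminal, add [B → .γ] for all productions B → γ; repeat for the newly added items until nothing changes.

Start with: [F → . F ,]
  [F → . F ,] has the dot before F: add [F → . F x], [F → . P , x], [F → . (]
  [F → . P , x] has the dot before P: add [P → . x], [P → . P x]
No further items can be added.

CLOSURE = { [F → . (], [F → . F ,], [F → . F x], [F → . P , x], [P → . P x], [P → . x] }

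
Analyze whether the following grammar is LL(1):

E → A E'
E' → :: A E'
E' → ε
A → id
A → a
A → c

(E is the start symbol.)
A grammar is LL(1) if for each non-terminal N with multiple productions, the predict sets of those productions are pairwise disjoint, where PREDICT(N → α) = (FIRST(α) \ {ε}) ∪ (FOLLOW(N) if α ⇒* ε).

Relevant sets:
  FOLLOW(E') = { $ }

For E':
  PREDICT(E' → :: A E') = { '::' }
  PREDICT(E' → ε) = { $ }
For A:
  PREDICT(A → id) = { 'id' }
  PREDICT(A → a) = { 'a' }
  PREDICT(A → c) = { 'c' }
E has a single production, so nothing to check there.

All predict sets are disjoint. The grammar IS LL(1).

Answer: Yes, the grammar is LL(1).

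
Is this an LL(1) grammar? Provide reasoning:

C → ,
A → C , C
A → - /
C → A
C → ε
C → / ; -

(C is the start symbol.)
No. Predict set conflict for C: { ',' }

A grammar is LL(1) if for each non-terminal N with multiple productions, the predict sets of those productions are pairwise disjoint, where PREDICT(N → α) = (FIRST(α) \ {ε}) ∪ (FOLLOW(N) if α ⇒* ε).

Relevant sets:
  FIRST(A) = { ',', '-', '/' }
  FIRST(C) = { ',', '-', '/', ε }
  FOLLOW(C) = { $, ',' }

For C:
  PREDICT(C → ',') = { ',' }
  PREDICT(C → A) = { ',', '-', '/' }
  PREDICT(C → ε) = { $, ',' }
  PREDICT(C → '/' ';' '-') = { '/' }
For A:
  PREDICT(A → C ',' C) = { ',', '-', '/' }
  PREDICT(A → '-' '/') = { '-' }

Conflict found: Predict set conflict for C: { ',' }
The grammar is NOT LL(1).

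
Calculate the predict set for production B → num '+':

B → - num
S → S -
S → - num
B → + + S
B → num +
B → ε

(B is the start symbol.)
{ 'num' }

PREDICT(B → num '+') = (FIRST(RHS) \ {ε}) ∪ (FOLLOW(B) if ε ∈ FIRST(RHS), i.e. RHS ⇒* ε)
FIRST(num '+') = { 'num' }
ε ∉ FIRST(num '+'), so FOLLOW(B) is not added.
PREDICT(B → num '+') = { 'num' }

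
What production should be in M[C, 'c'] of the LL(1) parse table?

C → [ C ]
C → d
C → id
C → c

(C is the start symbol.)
To find M[C, 'c'], we find productions for C where 'c' is in the predict set (PREDICT(N → α) = (FIRST(α) \ {ε}) ∪ (FOLLOW(N) if α ⇒* ε)).

C → [ C ]: PREDICT = { '[' }
C → d: PREDICT = { 'd' }
C → id: PREDICT = { 'id' }
C → c: PREDICT = { 'c' }
  'c' is in predict set, so this production goes in M[C, 'c']

M[C, 'c'] = C → c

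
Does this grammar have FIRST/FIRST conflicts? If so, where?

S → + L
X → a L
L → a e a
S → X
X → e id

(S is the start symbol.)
A FIRST/FIRST conflict occurs when two productions N → α and N → β for the same non-terminal have FIRST(α) ∩ FIRST(β) ≠ ∅ (with ε ∈ FIRST of a nullable right-hand side, so two nullable alternatives also conflict).

FIRST sets of the non-terminals at (or reachable through a nullable prefix from) the front of some alternative:
  FIRST(X) = { 'a', 'e' }

Productions for S:
  S → + L: FIRST = { '+' }
  S → X: FIRST = { 'a', 'e' }
Productions for X:
  X → a L: FIRST = { 'a' }
  X → e id: FIRST = { 'e' }
L has only one production, so no FIRST/FIRST conflict is possible there.

All alternatives of each non-terminal have pairwise disjoint FIRST sets.

Answer: No FIRST/FIRST conflicts.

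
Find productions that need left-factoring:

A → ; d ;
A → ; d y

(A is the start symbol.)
Yes, A has productions with common prefix '; d'

Left-factoring is needed when two productions for the same non-terminal
share a common prefix on the right-hand side.

Productions for A:
  A → ; d ;
  A → ; d y

Found common prefix '; d' in productions for A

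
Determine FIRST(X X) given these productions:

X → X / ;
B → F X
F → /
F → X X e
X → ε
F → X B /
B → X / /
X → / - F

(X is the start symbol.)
{ '/', ε }

FIRST sets of the non-terminals involved (from the grammar, by fixed-point iteration):
  FIRST(X) = { '/', ε }

To compute FIRST(X X), process the symbols left to right:
Symbol X is a non-terminal. Add FIRST(X) \ {ε} = { '/' }
X is nullable (ε ∈ FIRST(X)), continue to the next symbol.
Symbol X is a non-terminal. Add FIRST(X) \ {ε} = { '/' }
X is nullable (ε ∈ FIRST(X)), continue to the next symbol.
All symbols are nullable, so ε is in the result.
FIRST(X X) = { '/', ε }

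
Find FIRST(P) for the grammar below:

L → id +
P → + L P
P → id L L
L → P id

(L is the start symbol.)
To compute FIRST(P), examine every production with P on the left-hand side, reading each right-hand side left to right until a non-nullable symbol is reached.

From P → + L P:
  - '+' is a terminal: add '+' and stop
From P → id L L:
  - id is a terminal: add 'id' and stop

Collecting: FIRST(P) = { '+', 'id' }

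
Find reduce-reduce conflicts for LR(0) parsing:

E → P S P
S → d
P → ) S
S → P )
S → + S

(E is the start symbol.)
A reduce-reduce conflict occurs when an LR(0) state has two complete items [A → α .] and [B → β .] — both call for a reduction, and with no lookahead the parser cannot choose between them.

Augment with E' → E and build the canonical LR(0) collection (I0 = CLOSURE({[E' → . E]}), then GOTO on every symbol after a dot until no new states appear). It has 12 states:
  I0: { [E → . P S P], [E' → . E], [P → . ) S] }  — shift
  I1: { [P → ) . S], [P → . ) S], [S → . + S], [S → . P )], [S → . d] }  — shift
  I2: { [E' → E .] }  — accept
  I3: { [E → P . S P], [P → . ) S], [S → . + S], [S → . P )], [S → . d] }  — shift
  I4: { [P → . ) S], [S → + . S], [S → . + S], [S → . P )], [S → . d] }  — shift
  I5: { [S → P . )] }  — shift
  I6: { [E → P S . P], [P → . ) S] }  — shift
  I7: { [S → d .] }  — reduce
  I8: { [E → P S P .] }  — reduce
  I9: { [S → P ) .] }  — reduce
  I10: { [S → + S .] }  — reduce
  I11: { [P → ) S .] }  — reduce

No state contains more than one complete item.

Answer: No reduce-reduce conflicts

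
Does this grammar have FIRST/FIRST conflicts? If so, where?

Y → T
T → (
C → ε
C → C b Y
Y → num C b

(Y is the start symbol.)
No FIRST/FIRST conflicts.

FIRST sets of the non-terminals at (or reachable through a nullable prefix from) the front of some alternative:
  FIRST(T) = { '(' }
  FIRST(C) = { 'b', ε }

Productions for Y:
  Y → T: FIRST = { '(' }
  Y → num C b: FIRST = { 'num' }
Productions for C:
  C → ε: FIRST = { ε }
  C → C b Y: FIRST = { 'b' }
T has only one production, so no FIRST/FIRST conflict is possible there.

All alternatives of each non-terminal have pairwise disjoint FIRST sets.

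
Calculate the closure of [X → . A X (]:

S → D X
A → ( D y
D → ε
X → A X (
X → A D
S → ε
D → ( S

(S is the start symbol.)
To compute CLOSURE, for each item [A → α.Bβ] where B is a non-terminal, add [B → .γ] for all productions B → γ; repeat for the newly added items until nothing changes.

Start with: [X → . A X (]
  [X → . A X (] has the dot before A: add [A → . ( D y]
No further items can be added.

CLOSURE = { [A → . ( D y], [X → . A X (] }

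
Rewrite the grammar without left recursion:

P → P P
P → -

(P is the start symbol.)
P → - P'
P' → P P'
P' → ε

P is directly left-recursive. The standard transformation for
  A → A α₁ | ... | A α_m | β₁ | ... | β_n
is
  A  → β₁ A' | ... | β_n A'
  A' → α₁ A' | ... | α_m A' | ε

P → - becomes P → - P'
P → P P becomes P' → P P'
Add P' → ε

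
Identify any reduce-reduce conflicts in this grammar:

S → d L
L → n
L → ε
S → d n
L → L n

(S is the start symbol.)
Yes — I4: [L → n .] vs [S → d n .]

A reduce-reduce conflict occurs when an LR(0) state has two complete items [A → α .] and [B → β .] — both call for a reduction, and with no lookahead the parser cannot choose between them.

Augment with S' → S and build the canonical LR(0) collection (I0 = CLOSURE({[S' → . S]}), then GOTO on every symbol after a dot until no new states appear). It has 6 states:
  I0: { [S → . d L], [S → . d n], [S' → . S] }  — shift
  I1: { [S' → S .] }  — accept
  I2: { [L → . L n], [L → . n], [L → .], [S → d . L], [S → d . n] }  — shift, reduce
  I3: { [L → L . n], [S → d L .] }  — shift, reduce
  I4: { [L → n .], [S → d n .] }  — 2 reduces
  I5: { [L → L n .] }  — reduce

I4 contains complete items [L → n .], [S → d n .] — reduce-reduce conflict.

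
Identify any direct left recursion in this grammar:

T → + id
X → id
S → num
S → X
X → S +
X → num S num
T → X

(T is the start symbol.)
No direct left recursion

T → + id: starts with '+'
X → id: starts with id
S → num: starts with num
S → X: starts with X
X → S +: starts with S
X → num S num: starts with num
T → X: starts with X

No direct left recursion found.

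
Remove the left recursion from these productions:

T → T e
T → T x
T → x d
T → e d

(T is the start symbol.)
T is directly left-recursive. The standard transformation for
  A → A α₁ | ... | A α_m | β₁ | ... | β_n
is
  A  → β₁ A' | ... | β_n A'
  A' → α₁ A' | ... | α_m A' | ε

T → x d becomes T → x d T'
T → e d becomes T → e d T'
T → T e becomes T' → e T'
T → T x becomes T' → x T'
Add T' → ε

Resulting grammar:
T → x d T'
T → e d T'
T' → e T'
T' → x T'
T' → ε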